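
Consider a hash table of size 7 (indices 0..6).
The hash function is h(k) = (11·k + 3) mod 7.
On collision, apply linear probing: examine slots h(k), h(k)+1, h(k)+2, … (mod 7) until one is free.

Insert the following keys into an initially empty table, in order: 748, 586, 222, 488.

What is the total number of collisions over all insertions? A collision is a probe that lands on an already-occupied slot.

748: h=6 → slot 6
586: h=2 → slot 2
222: h=2, probe 2,3 → slot 3
488: h=2, probe 2,3,4 → slot 4
Table: [., ., 586, 222, 488, ., 748]

3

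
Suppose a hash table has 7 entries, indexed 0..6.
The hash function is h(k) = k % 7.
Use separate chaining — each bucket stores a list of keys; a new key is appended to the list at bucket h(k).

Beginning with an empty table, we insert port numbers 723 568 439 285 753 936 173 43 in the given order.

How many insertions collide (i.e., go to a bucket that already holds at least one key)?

4

723 -> bucket 2
568 -> bucket 1
439 -> bucket 5
285 -> bucket 5 (collision)
753 -> bucket 4
936 -> bucket 5 (collision)
173 -> bucket 5 (collision)
43 -> bucket 1 (collision)
Final buckets:
0: ∅
1: 568 -> 43
2: 723
3: ∅
4: 753
5: 439 -> 285 -> 936 -> 173
6: ∅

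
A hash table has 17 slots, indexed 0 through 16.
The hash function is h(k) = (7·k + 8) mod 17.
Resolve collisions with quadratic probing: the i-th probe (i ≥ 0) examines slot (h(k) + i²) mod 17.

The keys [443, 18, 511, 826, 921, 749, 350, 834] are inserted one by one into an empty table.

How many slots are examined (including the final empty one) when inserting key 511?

3

443: h=15 => slot 15
18: h=15, probe 15,16 => slot 16
511: h=15, probe 15,16,2 => slot 2
826: h=10 => slot 10
921: h=12 => slot 12
749: h=15, probe 15,16,2,7 => slot 7
350: h=10, probe 10,11 => slot 11
834: h=15, probe 15,16,2,7,14 => slot 14
Table: [-, -, 511, -, -, -, -, 749, -, -, 826, 350, 921, -, 834, 443, 18]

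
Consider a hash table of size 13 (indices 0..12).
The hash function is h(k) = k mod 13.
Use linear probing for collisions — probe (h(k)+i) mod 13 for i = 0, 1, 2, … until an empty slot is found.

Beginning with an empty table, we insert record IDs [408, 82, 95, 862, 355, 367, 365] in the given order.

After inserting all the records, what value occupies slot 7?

408 hashes to 5; slot 5 is free => place at 5.
82 hashes to 4; slot 4 is free => place at 4.
95 hashes to 4; 4,5 taken => place at 6.
862 hashes to 4; 4,5,6 taken => place at 7.
355 hashes to 4; 4,5,6,7 taken => place at 8.
367 hashes to 3; slot 3 is free => place at 3.
365 hashes to 1; slot 1 is free => place at 1.
Table: [∅, 365, ∅, 367, 82, 408, 95, 862, 355, ∅, ∅, ∅, ∅]

862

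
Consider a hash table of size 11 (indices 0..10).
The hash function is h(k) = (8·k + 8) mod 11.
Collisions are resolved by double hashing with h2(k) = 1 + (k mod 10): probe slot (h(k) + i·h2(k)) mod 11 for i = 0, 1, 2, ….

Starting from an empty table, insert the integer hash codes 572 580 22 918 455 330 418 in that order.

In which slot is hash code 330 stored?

9

Insert 572: h=8, slot 8 empty → index 8.
Insert 580: h=6, slot 6 empty → index 6.
Insert 22: h=8, h2=3, slot 8 occupied → index 0.
Insert 918: h=4, slot 4 empty → index 4.
Insert 455: h=7, slot 7 empty → index 7.
Insert 330: h=8, h2=1, slot 8 occupied → index 9.
Insert 418: h=8, h2=9, slots 8,6,4 occupied → index 2.
Table: [22, ∅, 418, ∅, 918, ∅, 580, 455, 572, 330, ∅]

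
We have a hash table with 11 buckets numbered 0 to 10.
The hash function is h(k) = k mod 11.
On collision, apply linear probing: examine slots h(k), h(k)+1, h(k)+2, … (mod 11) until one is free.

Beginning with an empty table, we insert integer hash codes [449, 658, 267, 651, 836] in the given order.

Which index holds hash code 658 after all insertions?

Insert 449: h=9, slot 9 empty → index 9.
Insert 658: h=9, slot 9 occupied → index 10.
Insert 267: h=3, slot 3 empty → index 3.
Insert 651: h=2, slot 2 empty → index 2.
Insert 836: h=0, slot 0 empty → index 0.
Table: [836, —, 651, 267, —, —, —, —, —, 449, 658]

10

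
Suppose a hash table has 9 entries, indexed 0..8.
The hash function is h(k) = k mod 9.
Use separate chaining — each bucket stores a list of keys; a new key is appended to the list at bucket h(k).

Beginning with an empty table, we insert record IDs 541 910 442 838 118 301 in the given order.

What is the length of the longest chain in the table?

Insert 541: h=1, bucket 1 empty → new chain.
Insert 910: h=1, bucket 1 nonempty → append to chain.
Insert 442: h=1, bucket 1 nonempty → append to chain.
Insert 838: h=1, bucket 1 nonempty → append to chain.
Insert 118: h=1, bucket 1 nonempty → append to chain.
Insert 301: h=4, bucket 4 empty → new chain.
Final buckets:
0: .
1: 541 -> 910 -> 442 -> 838 -> 118
2: .
3: .
4: 301
5: .
6: .
7: .
8: .

5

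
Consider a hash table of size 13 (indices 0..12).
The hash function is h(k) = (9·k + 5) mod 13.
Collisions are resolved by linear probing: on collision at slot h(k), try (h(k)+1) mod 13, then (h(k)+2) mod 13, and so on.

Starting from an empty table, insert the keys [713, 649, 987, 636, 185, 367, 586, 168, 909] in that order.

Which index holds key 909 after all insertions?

2

Insert 713: h=0, slot 0 empty → index 0.
Insert 649: h=9, slot 9 empty → index 9.
Insert 987: h=9, slot 9 occupied → index 10.
Insert 636: h=9, slots 9,10 occupied → index 11.
Insert 185: h=6, slot 6 empty → index 6.
Insert 367: h=6, slot 6 occupied → index 7.
Insert 586: h=1, slot 1 empty → index 1.
Insert 168: h=9, slots 9,10,11 occupied → index 12.
Insert 909: h=9, slots 9,10,11,12,0,1 occupied → index 2.
Table: [713, 586, 909, -, -, -, 185, 367, -, 649, 987, 636, 168]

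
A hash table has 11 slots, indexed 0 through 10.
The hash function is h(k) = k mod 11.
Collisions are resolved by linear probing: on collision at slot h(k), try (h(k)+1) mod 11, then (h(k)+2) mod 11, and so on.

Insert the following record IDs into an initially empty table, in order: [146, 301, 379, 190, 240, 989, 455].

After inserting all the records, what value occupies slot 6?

190

146: h=3 → slot 3
301: h=4 → slot 4
379: h=5 → slot 5
190: h=3, probe 3,4,5,6 → slot 6
240: h=9 → slot 9
989: h=10 → slot 10
455: h=4, probe 4,5,6,7 → slot 7
Table: [-, -, -, 146, 301, 379, 190, 455, -, 240, 989]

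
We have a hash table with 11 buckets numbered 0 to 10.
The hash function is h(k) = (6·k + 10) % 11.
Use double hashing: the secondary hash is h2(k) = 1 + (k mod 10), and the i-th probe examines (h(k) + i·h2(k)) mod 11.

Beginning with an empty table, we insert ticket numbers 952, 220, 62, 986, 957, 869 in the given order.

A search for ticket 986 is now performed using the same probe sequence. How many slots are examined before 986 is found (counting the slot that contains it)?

2

952 hashes to 2; slot 2 is free → place at 2.
220 hashes to 10; slot 10 is free → place at 10.
62 hashes to 8; slot 8 is free → place at 8.
986 hashes to 8, h2=7; 8 taken → place at 4.
957 hashes to 10, h2=8; 10 taken → place at 7.
869 hashes to 10, h2=10; 10 taken → place at 9.
Table: [-, -, 952, -, 986, -, -, 957, 62, 869, 220]
Lookup 986: h=8, h2=7, probe 8,4 → found at 4.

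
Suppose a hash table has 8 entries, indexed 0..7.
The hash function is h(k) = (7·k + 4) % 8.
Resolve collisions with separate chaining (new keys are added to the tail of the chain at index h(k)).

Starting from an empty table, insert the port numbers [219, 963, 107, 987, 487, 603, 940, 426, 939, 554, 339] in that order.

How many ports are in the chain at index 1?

7

Insert 219: h=1, bucket 1 empty -> new chain.
Insert 963: h=1, bucket 1 nonempty -> append to chain.
Insert 107: h=1, bucket 1 nonempty -> append to chain.
Insert 987: h=1, bucket 1 nonempty -> append to chain.
Insert 487: h=5, bucket 5 empty -> new chain.
Insert 603: h=1, bucket 1 nonempty -> append to chain.
Insert 940: h=0, bucket 0 empty -> new chain.
Insert 426: h=2, bucket 2 empty -> new chain.
Insert 939: h=1, bucket 1 nonempty -> append to chain.
Insert 554: h=2, bucket 2 nonempty -> append to chain.
Insert 339: h=1, bucket 1 nonempty -> append to chain.
Final buckets:
0: 940
1: 219 -> 963 -> 107 -> 987 -> 603 -> 939 -> 339
2: 426 -> 554
3: _
4: _
5: 487
6: _
7: _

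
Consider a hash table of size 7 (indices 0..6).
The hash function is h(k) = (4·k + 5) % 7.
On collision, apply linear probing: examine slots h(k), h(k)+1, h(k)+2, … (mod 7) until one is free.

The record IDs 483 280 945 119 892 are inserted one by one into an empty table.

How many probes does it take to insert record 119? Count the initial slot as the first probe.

483: h=5 => slot 5
280: h=5, probe 5,6 => slot 6
945: h=5, probe 5,6,0 => slot 0
119: h=5, probe 5,6,0,1 => slot 1
892: h=3 => slot 3
Table: [945, 119, —, 892, —, 483, 280]

4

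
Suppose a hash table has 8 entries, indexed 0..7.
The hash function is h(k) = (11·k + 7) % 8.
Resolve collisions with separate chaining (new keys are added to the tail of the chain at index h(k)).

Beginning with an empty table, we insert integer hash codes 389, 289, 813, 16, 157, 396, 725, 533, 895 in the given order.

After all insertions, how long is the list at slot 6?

389 -> bucket 6
289 -> bucket 2
813 -> bucket 6 (collision)
16 -> bucket 7
157 -> bucket 6 (collision)
396 -> bucket 3
725 -> bucket 6 (collision)
533 -> bucket 6 (collision)
895 -> bucket 4
Final buckets:
0: -
1: -
2: 289
3: 396
4: 895
5: -
6: 389 -> 813 -> 157 -> 725 -> 533
7: 16

5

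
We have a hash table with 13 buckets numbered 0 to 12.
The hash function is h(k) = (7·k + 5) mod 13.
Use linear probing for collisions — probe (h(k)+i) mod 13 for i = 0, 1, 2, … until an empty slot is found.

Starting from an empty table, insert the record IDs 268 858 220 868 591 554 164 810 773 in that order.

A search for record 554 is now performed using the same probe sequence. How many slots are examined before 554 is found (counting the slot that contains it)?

4

268: h=9 → slot 9
858: h=5 → slot 5
220: h=11 → slot 11
868: h=10 → slot 10
591: h=8 → slot 8
554: h=9, probe 9,10,11,12 → slot 12
164: h=9, probe 9,10,11,12,0 → slot 0
810: h=7 → slot 7
773: h=8, probe 8,9,10,11,12,0,1 → slot 1
Table: [164, 773, —, —, —, 858, —, 810, 591, 268, 868, 220, 554]
Lookup 554: h=9, probe 9,10,11,12 → found at 12.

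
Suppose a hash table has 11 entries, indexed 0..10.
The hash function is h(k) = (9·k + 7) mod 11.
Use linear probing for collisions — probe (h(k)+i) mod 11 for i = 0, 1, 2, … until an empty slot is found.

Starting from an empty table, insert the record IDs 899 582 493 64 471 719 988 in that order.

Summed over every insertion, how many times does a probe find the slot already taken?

8

Insert 899: h=2, slot 2 empty → index 2.
Insert 582: h=9, slot 9 empty → index 9.
Insert 493: h=0, slot 0 empty → index 0.
Insert 64: h=0, slot 0 occupied → index 1.
Insert 471: h=0, slots 0,1,2 occupied → index 3.
Insert 719: h=10, slot 10 empty → index 10.
Insert 988: h=0, slots 0,1,2,3 occupied → index 4.
Table: [493, 64, 899, 471, 988, -, -, -, -, 582, 719]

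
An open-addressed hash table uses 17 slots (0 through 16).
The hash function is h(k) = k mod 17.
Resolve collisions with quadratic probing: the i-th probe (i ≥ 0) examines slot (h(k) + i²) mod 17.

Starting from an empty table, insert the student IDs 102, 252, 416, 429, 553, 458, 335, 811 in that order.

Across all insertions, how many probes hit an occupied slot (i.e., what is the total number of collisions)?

1

102 hashes to 0; slot 0 is free → place at 0.
252 hashes to 14; slot 14 is free → place at 14.
416 hashes to 8; slot 8 is free → place at 8.
429 hashes to 4; slot 4 is free → place at 4.
553 hashes to 9; slot 9 is free → place at 9.
458 hashes to 16; slot 16 is free → place at 16.
335 hashes to 12; slot 12 is free → place at 12.
811 hashes to 12; 12 taken → place at 13.
Table: [102, ., ., ., 429, ., ., ., 416, 553, ., ., 335, 811, 252, ., 458]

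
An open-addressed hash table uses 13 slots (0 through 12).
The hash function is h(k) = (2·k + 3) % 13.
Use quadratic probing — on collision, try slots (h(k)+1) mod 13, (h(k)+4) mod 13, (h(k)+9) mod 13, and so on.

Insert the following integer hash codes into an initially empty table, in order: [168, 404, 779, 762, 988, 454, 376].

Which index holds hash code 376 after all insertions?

4

168 hashes to 1; slot 1 is free → place at 1.
404 hashes to 5; slot 5 is free → place at 5.
779 hashes to 1; 1 taken → place at 2.
762 hashes to 6; slot 6 is free → place at 6.
988 hashes to 3; slot 3 is free → place at 3.
454 hashes to 1; 1,2,5 taken → place at 10.
376 hashes to 1; 1,2,5,10 taken → place at 4.
Table: [—, 168, 779, 988, 376, 404, 762, —, —, —, 454, —, —]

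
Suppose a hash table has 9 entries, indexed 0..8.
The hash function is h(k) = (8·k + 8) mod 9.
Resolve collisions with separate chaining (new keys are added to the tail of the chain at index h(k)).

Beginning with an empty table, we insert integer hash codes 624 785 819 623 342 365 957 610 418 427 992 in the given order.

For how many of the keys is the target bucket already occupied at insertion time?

Insert 624: h=5, bucket 5 empty -> new chain.
Insert 785: h=6, bucket 6 empty -> new chain.
Insert 819: h=8, bucket 8 empty -> new chain.
Insert 623: h=6, bucket 6 nonempty -> append to chain.
Insert 342: h=8, bucket 8 nonempty -> append to chain.
Insert 365: h=3, bucket 3 empty -> new chain.
Insert 957: h=5, bucket 5 nonempty -> append to chain.
Insert 610: h=1, bucket 1 empty -> new chain.
Insert 418: h=4, bucket 4 empty -> new chain.
Insert 427: h=4, bucket 4 nonempty -> append to chain.
Insert 992: h=6, bucket 6 nonempty -> append to chain.
Final buckets:
0: _
1: 610
2: _
3: 365
4: 418 -> 427
5: 624 -> 957
6: 785 -> 623 -> 992
7: _
8: 819 -> 342

5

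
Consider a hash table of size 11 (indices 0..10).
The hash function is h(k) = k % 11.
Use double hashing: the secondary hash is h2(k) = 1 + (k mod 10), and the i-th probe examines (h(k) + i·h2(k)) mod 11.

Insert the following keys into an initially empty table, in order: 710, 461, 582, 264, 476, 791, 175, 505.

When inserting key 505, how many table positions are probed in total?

6

710 hashes to 6; slot 6 is free => place at 6.
461 hashes to 10; slot 10 is free => place at 10.
582 hashes to 10, h2=3; 10 taken => place at 2.
264 hashes to 0; slot 0 is free => place at 0.
476 hashes to 3; slot 3 is free => place at 3.
791 hashes to 10, h2=2; 10 taken => place at 1.
175 hashes to 10, h2=6; 10 taken => place at 5.
505 hashes to 10, h2=6; 10,5,0,6,1 taken => place at 7.
Table: [264, 791, 582, 476, —, 175, 710, 505, —, —, 461]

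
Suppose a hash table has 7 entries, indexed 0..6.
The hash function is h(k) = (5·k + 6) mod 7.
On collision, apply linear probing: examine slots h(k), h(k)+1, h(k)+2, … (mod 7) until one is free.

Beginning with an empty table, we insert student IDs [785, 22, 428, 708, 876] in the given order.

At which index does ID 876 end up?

785 hashes to 4; slot 4 is free -> place at 4.
22 hashes to 4; 4 taken -> place at 5.
428 hashes to 4; 4,5 taken -> place at 6.
708 hashes to 4; 4,5,6 taken -> place at 0.
876 hashes to 4; 4,5,6,0 taken -> place at 1.
Table: [708, 876, _, _, 785, 22, 428]

1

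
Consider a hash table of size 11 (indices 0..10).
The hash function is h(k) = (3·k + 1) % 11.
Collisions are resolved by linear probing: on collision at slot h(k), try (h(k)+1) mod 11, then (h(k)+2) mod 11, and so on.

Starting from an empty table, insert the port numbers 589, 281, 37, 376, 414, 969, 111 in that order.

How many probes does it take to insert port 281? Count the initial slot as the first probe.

589: h=8 => slot 8
281: h=8, probe 8,9 => slot 9
37: h=2 => slot 2
376: h=7 => slot 7
414: h=0 => slot 0
969: h=4 => slot 4
111: h=4, probe 4,5 => slot 5
Table: [414, ., 37, ., 969, 111, ., 376, 589, 281, .]

2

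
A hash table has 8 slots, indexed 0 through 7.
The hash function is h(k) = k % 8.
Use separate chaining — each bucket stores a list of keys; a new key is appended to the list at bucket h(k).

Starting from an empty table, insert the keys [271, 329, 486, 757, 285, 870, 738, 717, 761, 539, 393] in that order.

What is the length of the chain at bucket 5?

Insert 271: h=7, bucket 7 empty → new chain.
Insert 329: h=1, bucket 1 empty → new chain.
Insert 486: h=6, bucket 6 empty → new chain.
Insert 757: h=5, bucket 5 empty → new chain.
Insert 285: h=5, bucket 5 nonempty → append to chain.
Insert 870: h=6, bucket 6 nonempty → append to chain.
Insert 738: h=2, bucket 2 empty → new chain.
Insert 717: h=5, bucket 5 nonempty → append to chain.
Insert 761: h=1, bucket 1 nonempty → append to chain.
Insert 539: h=3, bucket 3 empty → new chain.
Insert 393: h=1, bucket 1 nonempty → append to chain.
Final buckets:
0: —
1: 329 -> 761 -> 393
2: 738
3: 539
4: —
5: 757 -> 285 -> 717
6: 486 -> 870
7: 271

3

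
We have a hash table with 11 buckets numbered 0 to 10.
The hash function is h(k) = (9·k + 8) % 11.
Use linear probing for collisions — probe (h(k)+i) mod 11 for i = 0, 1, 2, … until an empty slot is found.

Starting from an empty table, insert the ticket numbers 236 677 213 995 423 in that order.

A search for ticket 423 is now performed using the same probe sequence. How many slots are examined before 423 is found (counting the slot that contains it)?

4

236 hashes to 9; slot 9 is free -> place at 9.
677 hashes to 7; slot 7 is free -> place at 7.
213 hashes to 0; slot 0 is free -> place at 0.
995 hashes to 9; 9 taken -> place at 10.
423 hashes to 9; 9,10,0 taken -> place at 1.
Table: [213, 423, ∅, ∅, ∅, ∅, ∅, 677, ∅, 236, 995]
Lookup 423: h=9, probe 9,10,0,1 → found at 1.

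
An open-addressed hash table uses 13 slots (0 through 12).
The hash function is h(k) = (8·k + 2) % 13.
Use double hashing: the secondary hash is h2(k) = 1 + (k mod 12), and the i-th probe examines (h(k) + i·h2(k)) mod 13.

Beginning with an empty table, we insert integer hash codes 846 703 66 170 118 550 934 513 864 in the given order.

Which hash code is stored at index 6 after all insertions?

550

846 hashes to 10; slot 10 is free => place at 10.
703 hashes to 10, h2=8; 10 taken => place at 5.
66 hashes to 10, h2=7; 10 taken => place at 4.
170 hashes to 10, h2=3; 10 taken => place at 0.
118 hashes to 10, h2=11; 10 taken => place at 8.
550 hashes to 8, h2=11; 8 taken => place at 6.
934 hashes to 12; slot 12 is free => place at 12.
513 hashes to 11; slot 11 is free => place at 11.
864 hashes to 11, h2=1; 11,12,0 taken => place at 1.
Table: [170, 864, ., ., 66, 703, 550, ., 118, ., 846, 513, 934]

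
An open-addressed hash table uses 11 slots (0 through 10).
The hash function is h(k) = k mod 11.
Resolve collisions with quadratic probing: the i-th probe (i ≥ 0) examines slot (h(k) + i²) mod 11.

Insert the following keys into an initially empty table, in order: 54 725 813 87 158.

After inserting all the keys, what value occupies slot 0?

725

54: h=10 => slot 10
725: h=10, probe 10,0 => slot 0
813: h=10, probe 10,0,3 => slot 3
87: h=10, probe 10,0,3,8 => slot 8
158: h=4 => slot 4
Table: [725, ., ., 813, 158, ., ., ., 87, ., 54]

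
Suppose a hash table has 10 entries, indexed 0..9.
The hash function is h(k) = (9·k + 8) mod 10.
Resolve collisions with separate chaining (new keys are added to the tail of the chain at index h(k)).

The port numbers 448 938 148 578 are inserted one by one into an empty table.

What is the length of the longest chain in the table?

4

Insert 448: h=0, bucket 0 empty → new chain.
Insert 938: h=0, bucket 0 nonempty → append to chain.
Insert 148: h=0, bucket 0 nonempty → append to chain.
Insert 578: h=0, bucket 0 nonempty → append to chain.
Final buckets:
0: 448 -> 938 -> 148 -> 578
1: -
2: -
3: -
4: -
5: -
6: -
7: -
8: -
9: -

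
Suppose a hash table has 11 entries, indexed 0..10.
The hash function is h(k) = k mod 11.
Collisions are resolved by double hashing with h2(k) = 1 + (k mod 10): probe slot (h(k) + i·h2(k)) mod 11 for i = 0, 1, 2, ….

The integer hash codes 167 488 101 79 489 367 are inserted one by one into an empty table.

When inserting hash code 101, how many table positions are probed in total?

167 hashes to 2; slot 2 is free => place at 2.
488 hashes to 4; slot 4 is free => place at 4.
101 hashes to 2, h2=2; 2,4 taken => place at 6.
79 hashes to 2, h2=10; 2 taken => place at 1.
489 hashes to 5; slot 5 is free => place at 5.
367 hashes to 4, h2=8; 4,1 taken => place at 9.
Table: [_, 79, 167, _, 488, 489, 101, _, _, 367, _]

3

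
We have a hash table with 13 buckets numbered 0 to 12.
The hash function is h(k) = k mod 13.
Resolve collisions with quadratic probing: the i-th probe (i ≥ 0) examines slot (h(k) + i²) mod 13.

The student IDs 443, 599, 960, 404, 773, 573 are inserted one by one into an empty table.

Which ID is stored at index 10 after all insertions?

573

Insert 443: h=1, slot 1 empty → index 1.
Insert 599: h=1, slot 1 occupied → index 2.
Insert 960: h=11, slot 11 empty → index 11.
Insert 404: h=1, slots 1,2 occupied → index 5.
Insert 773: h=6, slot 6 empty → index 6.
Insert 573: h=1, slots 1,2,5 occupied → index 10.
Table: [_, 443, 599, _, _, 404, 773, _, _, _, 573, 960, _]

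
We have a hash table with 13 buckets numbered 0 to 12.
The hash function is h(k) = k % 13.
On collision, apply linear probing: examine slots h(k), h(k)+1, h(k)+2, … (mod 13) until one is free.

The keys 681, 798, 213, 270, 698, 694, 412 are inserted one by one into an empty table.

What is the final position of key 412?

Insert 681: h=5, slot 5 empty -> index 5.
Insert 798: h=5, slot 5 occupied -> index 6.
Insert 213: h=5, slots 5,6 occupied -> index 7.
Insert 270: h=10, slot 10 empty -> index 10.
Insert 698: h=9, slot 9 empty -> index 9.
Insert 694: h=5, slots 5,6,7 occupied -> index 8.
Insert 412: h=9, slots 9,10 occupied -> index 11.
Table: [-, -, -, -, -, 681, 798, 213, 694, 698, 270, 412, -]

11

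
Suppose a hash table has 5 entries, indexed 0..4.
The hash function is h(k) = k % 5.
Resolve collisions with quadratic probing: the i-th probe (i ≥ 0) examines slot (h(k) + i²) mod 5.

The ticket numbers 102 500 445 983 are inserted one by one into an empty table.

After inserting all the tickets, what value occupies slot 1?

445

102 hashes to 2; slot 2 is free -> place at 2.
500 hashes to 0; slot 0 is free -> place at 0.
445 hashes to 0; 0 taken -> place at 1.
983 hashes to 3; slot 3 is free -> place at 3.
Table: [500, 445, 102, 983, _]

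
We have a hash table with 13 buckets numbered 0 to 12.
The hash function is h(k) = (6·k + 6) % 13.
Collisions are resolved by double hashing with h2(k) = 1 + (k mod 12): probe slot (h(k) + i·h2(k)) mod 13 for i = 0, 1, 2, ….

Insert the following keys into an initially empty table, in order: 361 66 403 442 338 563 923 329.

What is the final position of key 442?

4

361 hashes to 1; slot 1 is free => place at 1.
66 hashes to 12; slot 12 is free => place at 12.
403 hashes to 6; slot 6 is free => place at 6.
442 hashes to 6, h2=11; 6 taken => place at 4.
338 hashes to 6, h2=3; 6 taken => place at 9.
563 hashes to 4, h2=12; 4 taken => place at 3.
923 hashes to 6, h2=12; 6 taken => place at 5.
329 hashes to 4, h2=6; 4 taken => place at 10.
Table: [_, 361, _, 563, 442, 923, 403, _, _, 338, 329, _, 66]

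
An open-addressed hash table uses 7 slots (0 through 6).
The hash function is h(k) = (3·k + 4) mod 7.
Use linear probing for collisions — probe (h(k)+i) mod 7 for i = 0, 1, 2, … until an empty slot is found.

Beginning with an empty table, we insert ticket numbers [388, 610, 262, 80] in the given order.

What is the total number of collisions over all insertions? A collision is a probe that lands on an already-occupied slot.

5

388: h=6 -> slot 6
610: h=0 -> slot 0
262: h=6, probe 6,0,1 -> slot 1
80: h=6, probe 6,0,1,2 -> slot 2
Table: [610, 262, 80, _, _, _, 388]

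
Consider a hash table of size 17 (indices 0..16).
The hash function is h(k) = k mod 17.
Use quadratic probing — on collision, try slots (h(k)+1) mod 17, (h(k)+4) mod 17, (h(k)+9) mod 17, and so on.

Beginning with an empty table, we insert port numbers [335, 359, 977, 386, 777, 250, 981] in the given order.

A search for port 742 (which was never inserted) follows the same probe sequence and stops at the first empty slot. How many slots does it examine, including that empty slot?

335 hashes to 12; slot 12 is free => place at 12.
359 hashes to 2; slot 2 is free => place at 2.
977 hashes to 8; slot 8 is free => place at 8.
386 hashes to 12; 12 taken => place at 13.
777 hashes to 12; 12,13 taken => place at 16.
250 hashes to 12; 12,13,16 taken => place at 4.
981 hashes to 12; 12,13,16,4 taken => place at 11.
Table: [_, _, 359, _, 250, _, _, _, 977, _, _, 981, 335, 386, _, _, 777]
Lookup 742: h=11, probe 11,12,15 → slot 15 empty, not found.

3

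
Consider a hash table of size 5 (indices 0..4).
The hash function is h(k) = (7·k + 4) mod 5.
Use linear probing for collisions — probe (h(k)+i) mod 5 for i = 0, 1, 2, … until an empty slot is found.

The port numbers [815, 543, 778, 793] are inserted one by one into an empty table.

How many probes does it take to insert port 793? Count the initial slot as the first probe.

815 hashes to 4; slot 4 is free → place at 4.
543 hashes to 0; slot 0 is free → place at 0.
778 hashes to 0; 0 taken → place at 1.
793 hashes to 0; 0,1 taken → place at 2.
Table: [543, 778, 793, ∅, 815]

3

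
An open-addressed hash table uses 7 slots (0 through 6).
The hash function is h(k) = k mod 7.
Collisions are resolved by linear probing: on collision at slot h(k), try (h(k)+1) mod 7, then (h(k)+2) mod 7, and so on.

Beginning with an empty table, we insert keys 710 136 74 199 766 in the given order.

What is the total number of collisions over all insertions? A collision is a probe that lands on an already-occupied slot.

9

Insert 710: h=3, slot 3 empty → index 3.
Insert 136: h=3, slot 3 occupied → index 4.
Insert 74: h=4, slot 4 occupied → index 5.
Insert 199: h=3, slots 3,4,5 occupied → index 6.
Insert 766: h=3, slots 3,4,5,6 occupied → index 0.
Table: [766, ∅, ∅, 710, 136, 74, 199]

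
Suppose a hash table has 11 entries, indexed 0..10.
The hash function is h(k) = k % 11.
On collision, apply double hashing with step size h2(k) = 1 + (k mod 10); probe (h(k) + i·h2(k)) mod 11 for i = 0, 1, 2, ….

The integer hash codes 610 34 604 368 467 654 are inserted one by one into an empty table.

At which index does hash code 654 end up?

4

610 hashes to 5; slot 5 is free => place at 5.
34 hashes to 1; slot 1 is free => place at 1.
604 hashes to 10; slot 10 is free => place at 10.
368 hashes to 5, h2=9; 5 taken => place at 3.
467 hashes to 5, h2=8; 5 taken => place at 2.
654 hashes to 5, h2=5; 5,10 taken => place at 4.
Table: [_, 34, 467, 368, 654, 610, _, _, _, _, 604]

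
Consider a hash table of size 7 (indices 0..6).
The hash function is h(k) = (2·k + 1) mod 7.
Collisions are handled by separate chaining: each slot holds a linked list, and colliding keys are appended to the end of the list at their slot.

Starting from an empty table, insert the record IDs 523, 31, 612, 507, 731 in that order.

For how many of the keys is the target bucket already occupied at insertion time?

3

523 → bucket 4
31 → bucket 0
612 → bucket 0 (collision)
507 → bucket 0 (collision)
731 → bucket 0 (collision)
Final buckets:
0: 31 -> 612 -> 507 -> 731
1: ∅
2: ∅
3: ∅
4: 523
5: ∅
6: ∅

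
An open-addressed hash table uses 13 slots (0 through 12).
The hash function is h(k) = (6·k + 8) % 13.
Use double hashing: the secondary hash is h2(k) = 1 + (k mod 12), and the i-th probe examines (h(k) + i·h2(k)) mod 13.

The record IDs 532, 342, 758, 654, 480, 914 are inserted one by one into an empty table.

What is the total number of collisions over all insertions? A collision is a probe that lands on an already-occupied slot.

532 hashes to 2; slot 2 is free → place at 2.
342 hashes to 6; slot 6 is free → place at 6.
758 hashes to 6, h2=3; 6 taken → place at 9.
654 hashes to 6, h2=7; 6 taken → place at 0.
480 hashes to 2, h2=1; 2 taken → place at 3.
914 hashes to 6, h2=3; 6,9 taken → place at 12.
Table: [654, —, 532, 480, —, —, 342, —, —, 758, —, —, 914]

5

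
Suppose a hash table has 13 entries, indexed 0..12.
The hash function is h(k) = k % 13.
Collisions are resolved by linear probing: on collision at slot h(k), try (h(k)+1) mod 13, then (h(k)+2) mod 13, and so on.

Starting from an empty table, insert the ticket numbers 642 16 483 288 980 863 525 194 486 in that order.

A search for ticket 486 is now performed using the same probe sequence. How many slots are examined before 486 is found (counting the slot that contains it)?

642 hashes to 5; slot 5 is free → place at 5.
16 hashes to 3; slot 3 is free → place at 3.
483 hashes to 2; slot 2 is free → place at 2.
288 hashes to 2; 2,3 taken → place at 4.
980 hashes to 5; 5 taken → place at 6.
863 hashes to 5; 5,6 taken → place at 7.
525 hashes to 5; 5,6,7 taken → place at 8.
194 hashes to 12; slot 12 is free → place at 12.
486 hashes to 5; 5,6,7,8 taken → place at 9.
Table: [-, -, 483, 16, 288, 642, 980, 863, 525, 486, -, -, 194]
Lookup 486: h=5, probe 5,6,7,8,9 → found at 9.

5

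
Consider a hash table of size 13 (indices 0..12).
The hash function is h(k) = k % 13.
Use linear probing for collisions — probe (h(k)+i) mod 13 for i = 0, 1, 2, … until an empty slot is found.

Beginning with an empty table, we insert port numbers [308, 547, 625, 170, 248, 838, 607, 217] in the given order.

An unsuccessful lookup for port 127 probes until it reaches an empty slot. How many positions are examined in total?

3

308: h=9 -> slot 9
547: h=1 -> slot 1
625: h=1, probe 1,2 -> slot 2
170: h=1, probe 1,2,3 -> slot 3
248: h=1, probe 1,2,3,4 -> slot 4
838: h=6 -> slot 6
607: h=9, probe 9,10 -> slot 10
217: h=9, probe 9,10,11 -> slot 11
Table: [∅, 547, 625, 170, 248, ∅, 838, ∅, ∅, 308, 607, 217, ∅]
Lookup 127: h=10, probe 10,11,12 → slot 12 empty, not found.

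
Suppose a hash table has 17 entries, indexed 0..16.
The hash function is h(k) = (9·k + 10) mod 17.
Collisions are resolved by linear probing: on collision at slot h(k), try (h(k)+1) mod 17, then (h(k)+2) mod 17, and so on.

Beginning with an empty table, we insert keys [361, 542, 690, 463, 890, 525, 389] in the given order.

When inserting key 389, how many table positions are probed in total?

361 hashes to 12; slot 12 is free -> place at 12.
542 hashes to 9; slot 9 is free -> place at 9.
690 hashes to 15; slot 15 is free -> place at 15.
463 hashes to 12; 12 taken -> place at 13.
890 hashes to 13; 13 taken -> place at 14.
525 hashes to 9; 9 taken -> place at 10.
389 hashes to 9; 9,10 taken -> place at 11.
Table: [., ., ., ., ., ., ., ., ., 542, 525, 389, 361, 463, 890, 690, .]

3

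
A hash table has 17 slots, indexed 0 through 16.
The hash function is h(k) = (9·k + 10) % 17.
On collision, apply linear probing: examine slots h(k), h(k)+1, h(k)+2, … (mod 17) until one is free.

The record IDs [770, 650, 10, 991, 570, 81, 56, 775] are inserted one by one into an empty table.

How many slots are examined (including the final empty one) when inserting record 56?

4

770: h=4 => slot 4
650: h=12 => slot 12
10: h=15 => slot 15
991: h=4, probe 4,5 => slot 5
570: h=6 => slot 6
81: h=8 => slot 8
56: h=4, probe 4,5,6,7 => slot 7
775: h=15, probe 15,16 => slot 16
Table: [∅, ∅, ∅, ∅, 770, 991, 570, 56, 81, ∅, ∅, ∅, 650, ∅, ∅, 10, 775]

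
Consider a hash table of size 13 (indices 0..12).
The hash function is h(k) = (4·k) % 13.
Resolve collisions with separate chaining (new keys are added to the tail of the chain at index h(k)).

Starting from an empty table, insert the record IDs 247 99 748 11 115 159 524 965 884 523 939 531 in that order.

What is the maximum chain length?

4

Insert 247: h=0, bucket 0 empty → new chain.
Insert 99: h=6, bucket 6 empty → new chain.
Insert 748: h=2, bucket 2 empty → new chain.
Insert 11: h=5, bucket 5 empty → new chain.
Insert 115: h=5, bucket 5 nonempty → append to chain.
Insert 159: h=12, bucket 12 empty → new chain.
Insert 524: h=3, bucket 3 empty → new chain.
Insert 965: h=12, bucket 12 nonempty → append to chain.
Insert 884: h=0, bucket 0 nonempty → append to chain.
Insert 523: h=12, bucket 12 nonempty → append to chain.
Insert 939: h=12, bucket 12 nonempty → append to chain.
Insert 531: h=5, bucket 5 nonempty → append to chain.
Final buckets:
0: 247 -> 884
1: .
2: 748
3: 524
4: .
5: 11 -> 115 -> 531
6: 99
7: .
8: .
9: .
10: .
11: .
12: 159 -> 965 -> 523 -> 939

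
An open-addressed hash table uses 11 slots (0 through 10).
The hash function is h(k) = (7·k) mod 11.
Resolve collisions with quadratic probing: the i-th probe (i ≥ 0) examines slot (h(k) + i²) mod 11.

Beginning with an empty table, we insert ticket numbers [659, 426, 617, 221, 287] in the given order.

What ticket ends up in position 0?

287

Insert 659: h=4, slot 4 empty → index 4.
Insert 426: h=1, slot 1 empty → index 1.
Insert 617: h=7, slot 7 empty → index 7.
Insert 221: h=7, slot 7 occupied → index 8.
Insert 287: h=7, slots 7,8 occupied → index 0.
Table: [287, 426, _, _, 659, _, _, 617, 221, _, _]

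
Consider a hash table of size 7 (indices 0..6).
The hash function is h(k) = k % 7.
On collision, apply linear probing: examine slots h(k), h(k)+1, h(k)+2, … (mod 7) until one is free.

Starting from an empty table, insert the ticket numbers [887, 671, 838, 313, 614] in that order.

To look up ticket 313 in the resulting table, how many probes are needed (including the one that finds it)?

4

Insert 887: h=5, slot 5 empty → index 5.
Insert 671: h=6, slot 6 empty → index 6.
Insert 838: h=5, slots 5,6 occupied → index 0.
Insert 313: h=5, slots 5,6,0 occupied → index 1.
Insert 614: h=5, slots 5,6,0,1 occupied → index 2.
Table: [838, 313, 614, ∅, ∅, 887, 671]
Lookup 313: h=5, probe 5,6,0,1 → found at 1.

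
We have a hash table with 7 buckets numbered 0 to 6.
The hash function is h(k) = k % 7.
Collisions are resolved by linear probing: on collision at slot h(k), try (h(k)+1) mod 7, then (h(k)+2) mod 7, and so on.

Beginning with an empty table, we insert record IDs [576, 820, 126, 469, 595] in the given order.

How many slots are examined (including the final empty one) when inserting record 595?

5

Insert 576: h=2, slot 2 empty => index 2.
Insert 820: h=1, slot 1 empty => index 1.
Insert 126: h=0, slot 0 empty => index 0.
Insert 469: h=0, slots 0,1,2 occupied => index 3.
Insert 595: h=0, slots 0,1,2,3 occupied => index 4.
Table: [126, 820, 576, 469, 595, ., .]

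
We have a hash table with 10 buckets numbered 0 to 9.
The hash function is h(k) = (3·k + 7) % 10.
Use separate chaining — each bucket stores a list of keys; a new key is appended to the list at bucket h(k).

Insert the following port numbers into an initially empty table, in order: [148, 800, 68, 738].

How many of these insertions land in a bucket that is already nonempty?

148 → bucket 1
800 → bucket 7
68 → bucket 1 (collision)
738 → bucket 1 (collision)
Final buckets:
0: —
1: 148 -> 68 -> 738
2: —
3: —
4: —
5: —
6: —
7: 800
8: —
9: —

2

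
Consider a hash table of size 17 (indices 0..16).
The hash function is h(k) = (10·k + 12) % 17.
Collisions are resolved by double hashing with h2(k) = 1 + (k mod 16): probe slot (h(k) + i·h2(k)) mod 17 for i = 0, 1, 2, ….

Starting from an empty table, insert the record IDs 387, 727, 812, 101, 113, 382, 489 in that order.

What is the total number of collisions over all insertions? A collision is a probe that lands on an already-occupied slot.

4

387 hashes to 6; slot 6 is free -> place at 6.
727 hashes to 6, h2=8; 6 taken -> place at 14.
812 hashes to 6, h2=13; 6 taken -> place at 2.
101 hashes to 2, h2=6; 2 taken -> place at 8.
113 hashes to 3; slot 3 is free -> place at 3.
382 hashes to 7; slot 7 is free -> place at 7.
489 hashes to 6, h2=10; 6 taken -> place at 16.
Table: [_, _, 812, 113, _, _, 387, 382, 101, _, _, _, _, _, 727, _, 489]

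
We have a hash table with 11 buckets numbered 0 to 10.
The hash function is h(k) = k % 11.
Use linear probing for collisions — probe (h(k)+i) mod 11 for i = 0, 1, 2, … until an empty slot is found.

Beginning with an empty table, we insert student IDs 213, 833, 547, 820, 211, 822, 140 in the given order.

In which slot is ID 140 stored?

213 hashes to 4; slot 4 is free -> place at 4.
833 hashes to 8; slot 8 is free -> place at 8.
547 hashes to 8; 8 taken -> place at 9.
820 hashes to 6; slot 6 is free -> place at 6.
211 hashes to 2; slot 2 is free -> place at 2.
822 hashes to 8; 8,9 taken -> place at 10.
140 hashes to 8; 8,9,10 taken -> place at 0.
Table: [140, -, 211, -, 213, -, 820, -, 833, 547, 822]

0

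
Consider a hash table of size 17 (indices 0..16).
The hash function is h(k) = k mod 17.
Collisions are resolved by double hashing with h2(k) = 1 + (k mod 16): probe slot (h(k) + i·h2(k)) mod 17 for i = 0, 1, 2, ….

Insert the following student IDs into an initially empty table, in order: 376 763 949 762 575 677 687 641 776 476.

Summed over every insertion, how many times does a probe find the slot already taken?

376: h=2 -> slot 2
763: h=15 -> slot 15
949: h=14 -> slot 14
762: h=14, h2=11, probe 14,8 -> slot 8
575: h=14, h2=16, probe 14,13 -> slot 13
677: h=14, h2=6, probe 14,3 -> slot 3
687: h=7 -> slot 7
641: h=12 -> slot 12
776: h=11 -> slot 11
476: h=0 -> slot 0
Table: [476, _, 376, 677, _, _, _, 687, 762, _, _, 776, 641, 575, 949, 763, _]

3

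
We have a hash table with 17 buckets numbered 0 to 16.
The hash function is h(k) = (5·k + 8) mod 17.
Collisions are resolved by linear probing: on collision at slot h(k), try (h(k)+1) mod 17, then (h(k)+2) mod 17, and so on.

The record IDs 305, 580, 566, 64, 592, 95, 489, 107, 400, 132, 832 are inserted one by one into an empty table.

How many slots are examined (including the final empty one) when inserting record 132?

4

305: h=3 => slot 3
580: h=1 => slot 1
566: h=16 => slot 16
64: h=5 => slot 5
592: h=10 => slot 10
95: h=7 => slot 7
489: h=5, probe 5,6 => slot 6
107: h=16, probe 16,0 => slot 0
400: h=2 => slot 2
132: h=5, probe 5,6,7,8 => slot 8
832: h=3, probe 3,4 => slot 4
Table: [107, 580, 400, 305, 832, 64, 489, 95, 132, ., 592, ., ., ., ., ., 566]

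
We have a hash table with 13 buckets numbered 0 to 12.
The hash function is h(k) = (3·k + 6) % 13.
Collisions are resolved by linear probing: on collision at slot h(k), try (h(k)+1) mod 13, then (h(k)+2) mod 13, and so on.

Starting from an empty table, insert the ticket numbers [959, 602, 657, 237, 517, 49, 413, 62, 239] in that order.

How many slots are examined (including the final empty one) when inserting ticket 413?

4

959 hashes to 10; slot 10 is free -> place at 10.
602 hashes to 5; slot 5 is free -> place at 5.
657 hashes to 1; slot 1 is free -> place at 1.
237 hashes to 2; slot 2 is free -> place at 2.
517 hashes to 10; 10 taken -> place at 11.
49 hashes to 10; 10,11 taken -> place at 12.
413 hashes to 10; 10,11,12 taken -> place at 0.
62 hashes to 10; 10,11,12,0,1,2 taken -> place at 3.
239 hashes to 8; slot 8 is free -> place at 8.
Table: [413, 657, 237, 62, —, 602, —, —, 239, —, 959, 517, 49]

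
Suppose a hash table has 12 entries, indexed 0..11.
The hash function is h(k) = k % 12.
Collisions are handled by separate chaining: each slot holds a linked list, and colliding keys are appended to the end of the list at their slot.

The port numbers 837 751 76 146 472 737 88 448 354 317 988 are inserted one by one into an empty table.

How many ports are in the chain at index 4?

5

Insert 837: h=9, bucket 9 empty → new chain.
Insert 751: h=7, bucket 7 empty → new chain.
Insert 76: h=4, bucket 4 empty → new chain.
Insert 146: h=2, bucket 2 empty → new chain.
Insert 472: h=4, bucket 4 nonempty → append to chain.
Insert 737: h=5, bucket 5 empty → new chain.
Insert 88: h=4, bucket 4 nonempty → append to chain.
Insert 448: h=4, bucket 4 nonempty → append to chain.
Insert 354: h=6, bucket 6 empty → new chain.
Insert 317: h=5, bucket 5 nonempty → append to chain.
Insert 988: h=4, bucket 4 nonempty → append to chain.
Final buckets:
0: .
1: .
2: 146
3: .
4: 76 -> 472 -> 88 -> 448 -> 988
5: 737 -> 317
6: 354
7: 751
8: .
9: 837
10: .
11: .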